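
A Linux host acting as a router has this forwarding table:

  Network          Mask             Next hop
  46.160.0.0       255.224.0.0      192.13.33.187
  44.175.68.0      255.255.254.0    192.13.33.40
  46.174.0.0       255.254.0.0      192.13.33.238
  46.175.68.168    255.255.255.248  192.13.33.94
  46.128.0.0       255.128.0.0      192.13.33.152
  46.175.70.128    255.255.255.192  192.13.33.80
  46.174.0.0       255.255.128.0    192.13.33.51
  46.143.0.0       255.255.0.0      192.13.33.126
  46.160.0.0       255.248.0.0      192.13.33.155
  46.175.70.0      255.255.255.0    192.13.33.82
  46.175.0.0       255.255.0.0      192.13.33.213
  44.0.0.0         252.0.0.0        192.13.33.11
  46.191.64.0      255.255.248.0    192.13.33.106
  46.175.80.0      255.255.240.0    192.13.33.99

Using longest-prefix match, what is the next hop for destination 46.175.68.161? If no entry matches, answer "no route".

Routes whose prefix contains 46.175.68.161:
  44.0.0.0/6 (44.0.0.0 - 47.255.255.255) -> 192.13.33.11
  46.128.0.0/9 (46.128.0.0 - 46.255.255.255) -> 192.13.33.152
  46.160.0.0/11 (46.160.0.0 - 46.191.255.255) -> 192.13.33.187
  46.174.0.0/15 (46.174.0.0 - 46.175.255.255) -> 192.13.33.238
  46.175.0.0/16 (46.175.0.0 - 46.175.255.255) -> 192.13.33.213
More-specific entries that do NOT match:
  46.175.68.168/29 (46.175.68.168 - 46.175.68.175) does not contain 46.175.68.161
  46.175.70.128/26 (46.175.70.128 - 46.175.70.191) does not contain 46.175.68.161
  46.175.70.0/24 (46.175.70.0 - 46.175.70.255) does not contain 46.175.68.161
  44.175.68.0/23 (44.175.68.0 - 44.175.69.255) does not contain 46.175.68.161
  46.191.64.0/21 (46.191.64.0 - 46.191.71.255) does not contain 46.175.68.161
  46.175.80.0/20 (46.175.80.0 - 46.175.95.255) does not contain 46.175.68.161
  46.174.0.0/17 (46.174.0.0 - 46.174.127.255) does not contain 46.175.68.161
Longest matching prefix is /16 -> next hop 192.13.33.213.

192.13.33.213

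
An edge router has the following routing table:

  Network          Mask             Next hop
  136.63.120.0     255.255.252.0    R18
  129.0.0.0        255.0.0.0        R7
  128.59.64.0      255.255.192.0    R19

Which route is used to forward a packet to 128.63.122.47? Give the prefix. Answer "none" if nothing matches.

128.63.122.47 is outside every listed prefix and there is no default route.

none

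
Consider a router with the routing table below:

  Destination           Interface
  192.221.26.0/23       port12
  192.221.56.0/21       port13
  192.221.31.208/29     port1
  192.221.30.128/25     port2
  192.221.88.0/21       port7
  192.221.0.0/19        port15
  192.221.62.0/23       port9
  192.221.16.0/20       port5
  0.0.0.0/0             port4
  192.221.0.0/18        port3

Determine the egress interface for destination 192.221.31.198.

port5

Routes whose prefix contains 192.221.31.198:
  0.0.0.0/0 (default, matches everything) -> port4
  192.221.0.0/18 (192.221.0.0 - 192.221.63.255) -> port3
  192.221.0.0/19 (192.221.0.0 - 192.221.31.255) -> port15
  192.221.16.0/20 (192.221.16.0 - 192.221.31.255) -> port5
More-specific entries that do NOT match:
  192.221.31.208/29 (192.221.31.208 - 192.221.31.215) does not contain 192.221.31.198
  192.221.30.128/25 (192.221.30.128 - 192.221.30.255) does not contain 192.221.31.198
  192.221.26.0/23 (192.221.26.0 - 192.221.27.255) does not contain 192.221.31.198
  192.221.62.0/23 (192.221.62.0 - 192.221.63.255) does not contain 192.221.31.198
  192.221.56.0/21 (192.221.56.0 - 192.221.63.255) does not contain 192.221.31.198
  192.221.88.0/21 (192.221.88.0 - 192.221.95.255) does not contain 192.221.31.198
Longest matching prefix is /20 -> interface port5.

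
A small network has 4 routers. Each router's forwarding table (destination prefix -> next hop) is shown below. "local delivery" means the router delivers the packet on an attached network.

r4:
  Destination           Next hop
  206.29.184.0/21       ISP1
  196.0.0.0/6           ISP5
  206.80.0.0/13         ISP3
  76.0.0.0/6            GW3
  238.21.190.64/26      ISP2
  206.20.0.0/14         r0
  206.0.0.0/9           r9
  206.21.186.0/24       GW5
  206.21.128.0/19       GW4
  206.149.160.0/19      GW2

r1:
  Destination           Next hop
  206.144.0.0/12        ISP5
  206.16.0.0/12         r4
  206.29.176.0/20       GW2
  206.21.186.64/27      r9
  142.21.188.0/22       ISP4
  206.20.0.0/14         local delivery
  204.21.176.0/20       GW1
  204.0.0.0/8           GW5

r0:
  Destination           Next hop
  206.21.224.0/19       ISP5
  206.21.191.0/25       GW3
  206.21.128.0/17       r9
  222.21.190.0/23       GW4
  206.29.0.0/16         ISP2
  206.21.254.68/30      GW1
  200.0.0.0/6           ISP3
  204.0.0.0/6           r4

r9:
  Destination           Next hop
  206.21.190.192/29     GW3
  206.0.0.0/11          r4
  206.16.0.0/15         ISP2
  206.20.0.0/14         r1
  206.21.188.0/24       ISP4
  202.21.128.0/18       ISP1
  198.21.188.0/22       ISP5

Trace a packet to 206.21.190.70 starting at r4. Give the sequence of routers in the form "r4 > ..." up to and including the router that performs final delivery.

r4 > r0 > r9 > r1

At r4: longest match for 206.21.190.70 is 206.20.0.0/14 -> r0
At r0: longest match for 206.21.190.70 is 206.21.128.0/17 -> r9
At r9: longest match for 206.21.190.70 is 206.20.0.0/14 -> r1
At r1: longest match for 206.21.190.70 is 206.20.0.0/14 -> local delivery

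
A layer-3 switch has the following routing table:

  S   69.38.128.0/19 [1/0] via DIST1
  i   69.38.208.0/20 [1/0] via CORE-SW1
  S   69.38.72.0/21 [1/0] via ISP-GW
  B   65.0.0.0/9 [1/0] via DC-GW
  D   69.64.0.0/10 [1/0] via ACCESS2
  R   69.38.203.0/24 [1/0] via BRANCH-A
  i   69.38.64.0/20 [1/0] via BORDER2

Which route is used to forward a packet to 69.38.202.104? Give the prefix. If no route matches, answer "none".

69.38.202.104 is outside every listed prefix and there is no default route.

none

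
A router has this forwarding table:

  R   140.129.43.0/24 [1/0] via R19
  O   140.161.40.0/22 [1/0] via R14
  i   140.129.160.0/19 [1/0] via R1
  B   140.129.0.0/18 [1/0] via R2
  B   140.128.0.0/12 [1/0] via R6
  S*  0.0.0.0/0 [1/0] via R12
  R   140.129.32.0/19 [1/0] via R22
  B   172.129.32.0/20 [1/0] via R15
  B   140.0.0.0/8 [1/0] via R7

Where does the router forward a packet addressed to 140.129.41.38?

Routes whose prefix contains 140.129.41.38:
  0.0.0.0/0 (default, matches everything) -> R12
  140.0.0.0/8 (140.0.0.0 - 140.255.255.255) -> R7
  140.128.0.0/12 (140.128.0.0 - 140.143.255.255) -> R6
  140.129.0.0/18 (140.129.0.0 - 140.129.63.255) -> R2
  140.129.32.0/19 (140.129.32.0 - 140.129.63.255) -> R22
More-specific entries that do NOT match:
  140.129.43.0/24 (140.129.43.0 - 140.129.43.255) does not contain 140.129.41.38
  140.161.40.0/22 (140.161.40.0 - 140.161.43.255) does not contain 140.129.41.38
  172.129.32.0/20 (172.129.32.0 - 172.129.47.255) does not contain 140.129.41.38
Longest matching prefix is /19 -> next hop R22.

R22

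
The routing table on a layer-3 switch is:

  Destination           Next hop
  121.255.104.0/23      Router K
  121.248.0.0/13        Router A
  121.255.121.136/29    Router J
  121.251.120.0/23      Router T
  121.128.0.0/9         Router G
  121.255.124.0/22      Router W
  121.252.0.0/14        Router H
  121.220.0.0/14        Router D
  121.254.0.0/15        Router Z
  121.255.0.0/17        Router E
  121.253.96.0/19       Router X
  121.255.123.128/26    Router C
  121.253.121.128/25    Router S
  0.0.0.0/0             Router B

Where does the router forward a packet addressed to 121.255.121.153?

Routes whose prefix contains 121.255.121.153:
  0.0.0.0/0 (default, matches everything) -> Router B
  121.128.0.0/9 (121.128.0.0 - 121.255.255.255) -> Router G
  121.248.0.0/13 (121.248.0.0 - 121.255.255.255) -> Router A
  121.252.0.0/14 (121.252.0.0 - 121.255.255.255) -> Router H
  121.254.0.0/15 (121.254.0.0 - 121.255.255.255) -> Router Z
  121.255.0.0/17 (121.255.0.0 - 121.255.127.255) -> Router E
More-specific entries that do NOT match:
  121.255.121.136/29 (121.255.121.136 - 121.255.121.143) does not contain 121.255.121.153
  121.255.123.128/26 (121.255.123.128 - 121.255.123.191) does not contain 121.255.121.153
  121.253.121.128/25 (121.253.121.128 - 121.253.121.255) does not contain 121.255.121.153
  121.255.104.0/23 (121.255.104.0 - 121.255.105.255) does not contain 121.255.121.153
  121.251.120.0/23 (121.251.120.0 - 121.251.121.255) does not contain 121.255.121.153
  121.255.124.0/22 (121.255.124.0 - 121.255.127.255) does not contain 121.255.121.153
  121.253.96.0/19 (121.253.96.0 - 121.253.127.255) does not contain 121.255.121.153
Longest matching prefix is /17 -> next hop Router E.

Router E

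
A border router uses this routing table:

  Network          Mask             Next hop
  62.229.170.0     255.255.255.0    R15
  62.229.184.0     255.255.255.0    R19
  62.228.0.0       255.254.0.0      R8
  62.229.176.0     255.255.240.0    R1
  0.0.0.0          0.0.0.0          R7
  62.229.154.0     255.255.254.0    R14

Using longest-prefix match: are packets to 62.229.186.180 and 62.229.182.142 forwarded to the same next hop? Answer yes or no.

yes

62.229.186.180: longest match 62.229.176.0/20 -> R1
62.229.182.142: longest match 62.229.176.0/20 -> R1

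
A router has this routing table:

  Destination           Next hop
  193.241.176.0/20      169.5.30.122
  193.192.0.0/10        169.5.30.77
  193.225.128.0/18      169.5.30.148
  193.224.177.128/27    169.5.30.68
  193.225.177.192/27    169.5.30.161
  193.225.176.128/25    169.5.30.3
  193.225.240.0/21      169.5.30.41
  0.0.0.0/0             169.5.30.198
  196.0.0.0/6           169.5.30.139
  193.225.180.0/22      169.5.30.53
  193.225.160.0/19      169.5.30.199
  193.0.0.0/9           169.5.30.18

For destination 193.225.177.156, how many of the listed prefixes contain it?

Prefixes containing 193.225.177.156:
  0.0.0.0/0 (default, matches everything)
  193.192.0.0/10 (193.192.0.0 - 193.255.255.255)
  193.225.128.0/18 (193.225.128.0 - 193.225.191.255)
  193.225.160.0/19 (193.225.160.0 - 193.225.191.255)
Total matching entries: 4.

4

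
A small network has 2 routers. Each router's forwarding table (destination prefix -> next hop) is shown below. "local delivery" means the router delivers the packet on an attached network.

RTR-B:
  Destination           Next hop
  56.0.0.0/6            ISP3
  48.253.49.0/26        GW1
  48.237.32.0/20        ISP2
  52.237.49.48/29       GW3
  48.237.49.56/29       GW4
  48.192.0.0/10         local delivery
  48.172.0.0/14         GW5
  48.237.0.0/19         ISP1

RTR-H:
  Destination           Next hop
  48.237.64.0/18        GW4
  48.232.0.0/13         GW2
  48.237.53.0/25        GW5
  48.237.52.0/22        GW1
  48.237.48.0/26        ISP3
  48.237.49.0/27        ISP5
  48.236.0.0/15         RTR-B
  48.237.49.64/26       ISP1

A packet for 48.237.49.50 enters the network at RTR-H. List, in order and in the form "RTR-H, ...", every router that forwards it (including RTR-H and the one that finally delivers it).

RTR-H, RTR-B

At RTR-H: longest match for 48.237.49.50 is 48.236.0.0/15 -> RTR-B
At RTR-B: longest match for 48.237.49.50 is 48.192.0.0/10 -> local delivery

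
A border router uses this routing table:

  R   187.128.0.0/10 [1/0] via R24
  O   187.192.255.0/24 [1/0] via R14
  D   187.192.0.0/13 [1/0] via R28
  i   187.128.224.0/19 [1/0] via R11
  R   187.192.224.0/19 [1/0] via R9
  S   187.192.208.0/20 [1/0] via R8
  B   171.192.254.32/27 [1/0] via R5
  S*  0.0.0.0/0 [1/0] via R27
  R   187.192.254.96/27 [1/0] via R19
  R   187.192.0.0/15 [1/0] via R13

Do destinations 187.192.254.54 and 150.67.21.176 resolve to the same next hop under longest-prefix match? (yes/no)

no

187.192.254.54: longest match 187.192.224.0/19 -> R9
150.67.21.176: longest match 0.0.0.0/0 -> R27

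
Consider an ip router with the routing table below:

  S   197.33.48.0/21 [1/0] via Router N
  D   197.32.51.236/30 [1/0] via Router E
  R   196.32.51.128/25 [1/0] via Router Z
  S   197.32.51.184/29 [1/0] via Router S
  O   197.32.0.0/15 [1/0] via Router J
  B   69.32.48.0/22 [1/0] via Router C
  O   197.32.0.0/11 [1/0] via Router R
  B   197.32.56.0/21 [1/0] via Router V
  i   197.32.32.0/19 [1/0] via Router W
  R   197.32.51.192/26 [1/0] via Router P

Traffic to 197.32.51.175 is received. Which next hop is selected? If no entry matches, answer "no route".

Routes whose prefix contains 197.32.51.175:
  197.32.0.0/11 (197.32.0.0 - 197.63.255.255) -> Router R
  197.32.0.0/15 (197.32.0.0 - 197.33.255.255) -> Router J
  197.32.32.0/19 (197.32.32.0 - 197.32.63.255) -> Router W
More-specific entries that do NOT match:
  197.32.51.236/30 (197.32.51.236 - 197.32.51.239) does not contain 197.32.51.175
  197.32.51.184/29 (197.32.51.184 - 197.32.51.191) does not contain 197.32.51.175
  197.32.51.192/26 (197.32.51.192 - 197.32.51.255) does not contain 197.32.51.175
  196.32.51.128/25 (196.32.51.128 - 196.32.51.255) does not contain 197.32.51.175
  69.32.48.0/22 (69.32.48.0 - 69.32.51.255) does not contain 197.32.51.175
  197.33.48.0/21 (197.33.48.0 - 197.33.55.255) does not contain 197.32.51.175
  197.32.56.0/21 (197.32.56.0 - 197.32.63.255) does not contain 197.32.51.175
Longest matching prefix is /19 -> next hop Router W.

Router W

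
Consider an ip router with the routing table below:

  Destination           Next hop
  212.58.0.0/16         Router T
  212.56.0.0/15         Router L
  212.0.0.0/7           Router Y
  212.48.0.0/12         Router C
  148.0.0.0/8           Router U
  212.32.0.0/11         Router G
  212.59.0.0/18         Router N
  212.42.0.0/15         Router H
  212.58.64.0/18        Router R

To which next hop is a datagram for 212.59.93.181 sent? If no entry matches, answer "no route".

Router C

Routes whose prefix contains 212.59.93.181:
  212.0.0.0/7 (212.0.0.0 - 213.255.255.255) -> Router Y
  212.32.0.0/11 (212.32.0.0 - 212.63.255.255) -> Router G
  212.48.0.0/12 (212.48.0.0 - 212.63.255.255) -> Router C
More-specific entries that do NOT match:
  212.59.0.0/18 (212.59.0.0 - 212.59.63.255) does not contain 212.59.93.181
  212.58.64.0/18 (212.58.64.0 - 212.58.127.255) does not contain 212.59.93.181
  212.58.0.0/16 (212.58.0.0 - 212.58.255.255) does not contain 212.59.93.181
  212.56.0.0/15 (212.56.0.0 - 212.57.255.255) does not contain 212.59.93.181
  212.42.0.0/15 (212.42.0.0 - 212.43.255.255) does not contain 212.59.93.181
Longest matching prefix is /12 -> next hop Router C.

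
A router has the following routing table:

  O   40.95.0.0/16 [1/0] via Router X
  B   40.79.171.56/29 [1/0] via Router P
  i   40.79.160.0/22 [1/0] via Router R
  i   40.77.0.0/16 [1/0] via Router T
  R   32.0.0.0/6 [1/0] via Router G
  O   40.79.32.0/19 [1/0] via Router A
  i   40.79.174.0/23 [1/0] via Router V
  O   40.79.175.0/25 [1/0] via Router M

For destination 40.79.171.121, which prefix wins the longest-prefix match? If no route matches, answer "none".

none

40.79.171.121 is outside every listed prefix and there is no default route.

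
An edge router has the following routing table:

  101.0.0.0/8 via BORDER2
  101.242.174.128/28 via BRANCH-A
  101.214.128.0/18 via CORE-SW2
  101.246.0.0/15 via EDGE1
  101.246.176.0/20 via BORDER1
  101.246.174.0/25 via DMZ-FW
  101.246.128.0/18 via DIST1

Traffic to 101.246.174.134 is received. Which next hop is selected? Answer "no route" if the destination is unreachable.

DIST1

Routes whose prefix contains 101.246.174.134:
  101.0.0.0/8 (101.0.0.0 - 101.255.255.255) -> BORDER2
  101.246.0.0/15 (101.246.0.0 - 101.247.255.255) -> EDGE1
  101.246.128.0/18 (101.246.128.0 - 101.246.191.255) -> DIST1
More-specific entries that do NOT match:
  101.242.174.128/28 (101.242.174.128 - 101.242.174.143) does not contain 101.246.174.134
  101.246.174.0/25 (101.246.174.0 - 101.246.174.127) does not contain 101.246.174.134
  101.246.176.0/20 (101.246.176.0 - 101.246.191.255) does not contain 101.246.174.134
Longest matching prefix is /18 -> next hop DIST1.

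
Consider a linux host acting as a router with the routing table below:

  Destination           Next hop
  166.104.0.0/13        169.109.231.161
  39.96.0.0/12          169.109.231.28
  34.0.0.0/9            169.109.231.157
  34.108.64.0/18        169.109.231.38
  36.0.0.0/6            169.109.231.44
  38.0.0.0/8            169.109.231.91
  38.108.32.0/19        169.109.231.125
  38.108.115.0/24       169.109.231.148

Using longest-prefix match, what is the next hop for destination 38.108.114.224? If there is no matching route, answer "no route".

169.109.231.91

Routes whose prefix contains 38.108.114.224:
  36.0.0.0/6 (36.0.0.0 - 39.255.255.255) -> 169.109.231.44
  38.0.0.0/8 (38.0.0.0 - 38.255.255.255) -> 169.109.231.91
More-specific entries that do NOT match:
  38.108.115.0/24 (38.108.115.0 - 38.108.115.255) does not contain 38.108.114.224
  38.108.32.0/19 (38.108.32.0 - 38.108.63.255) does not contain 38.108.114.224
  34.108.64.0/18 (34.108.64.0 - 34.108.127.255) does not contain 38.108.114.224
  166.104.0.0/13 (166.104.0.0 - 166.111.255.255) does not contain 38.108.114.224
  39.96.0.0/12 (39.96.0.0 - 39.111.255.255) does not contain 38.108.114.224
  34.0.0.0/9 (34.0.0.0 - 34.127.255.255) does not contain 38.108.114.224
Longest matching prefix is /8 -> next hop 169.109.231.91.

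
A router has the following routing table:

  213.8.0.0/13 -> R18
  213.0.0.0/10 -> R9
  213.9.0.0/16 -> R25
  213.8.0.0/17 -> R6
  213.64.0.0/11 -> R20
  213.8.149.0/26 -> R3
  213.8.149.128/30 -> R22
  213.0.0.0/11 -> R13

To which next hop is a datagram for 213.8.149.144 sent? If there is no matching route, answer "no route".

Routes whose prefix contains 213.8.149.144:
  213.0.0.0/10 (213.0.0.0 - 213.63.255.255) -> R9
  213.0.0.0/11 (213.0.0.0 - 213.31.255.255) -> R13
  213.8.0.0/13 (213.8.0.0 - 213.15.255.255) -> R18
More-specific entries that do NOT match:
  213.8.149.128/30 (213.8.149.128 - 213.8.149.131) does not contain 213.8.149.144
  213.8.149.0/26 (213.8.149.0 - 213.8.149.63) does not contain 213.8.149.144
  213.8.0.0/17 (213.8.0.0 - 213.8.127.255) does not contain 213.8.149.144
  213.9.0.0/16 (213.9.0.0 - 213.9.255.255) does not contain 213.8.149.144
Longest matching prefix is /13 -> next hop R18.

R18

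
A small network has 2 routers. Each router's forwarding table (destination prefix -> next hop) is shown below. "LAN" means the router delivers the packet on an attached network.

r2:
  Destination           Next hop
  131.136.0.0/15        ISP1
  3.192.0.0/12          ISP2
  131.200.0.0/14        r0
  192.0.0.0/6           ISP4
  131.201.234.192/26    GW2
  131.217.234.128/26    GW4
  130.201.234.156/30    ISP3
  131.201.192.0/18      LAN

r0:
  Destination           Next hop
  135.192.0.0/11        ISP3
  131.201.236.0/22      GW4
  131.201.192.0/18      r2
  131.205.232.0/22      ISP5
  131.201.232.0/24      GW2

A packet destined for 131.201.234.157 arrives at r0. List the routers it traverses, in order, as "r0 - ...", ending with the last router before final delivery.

At r0: longest match for 131.201.234.157 is 131.201.192.0/18 -> r2
At r2: longest match for 131.201.234.157 is 131.201.192.0/18 -> LAN

r0 - r2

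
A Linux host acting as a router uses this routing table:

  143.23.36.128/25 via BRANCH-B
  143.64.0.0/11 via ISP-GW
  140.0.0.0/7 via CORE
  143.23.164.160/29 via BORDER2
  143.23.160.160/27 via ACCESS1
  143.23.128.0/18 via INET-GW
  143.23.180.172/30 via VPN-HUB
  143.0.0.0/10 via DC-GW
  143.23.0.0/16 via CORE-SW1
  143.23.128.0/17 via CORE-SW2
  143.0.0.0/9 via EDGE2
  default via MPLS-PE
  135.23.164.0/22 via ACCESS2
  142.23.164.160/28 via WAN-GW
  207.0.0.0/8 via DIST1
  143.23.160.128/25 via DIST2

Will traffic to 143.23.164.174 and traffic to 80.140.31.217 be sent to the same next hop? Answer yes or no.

no

143.23.164.174: longest match 143.23.128.0/18 -> INET-GW
80.140.31.217: longest match 0.0.0.0/0 -> MPLS-PE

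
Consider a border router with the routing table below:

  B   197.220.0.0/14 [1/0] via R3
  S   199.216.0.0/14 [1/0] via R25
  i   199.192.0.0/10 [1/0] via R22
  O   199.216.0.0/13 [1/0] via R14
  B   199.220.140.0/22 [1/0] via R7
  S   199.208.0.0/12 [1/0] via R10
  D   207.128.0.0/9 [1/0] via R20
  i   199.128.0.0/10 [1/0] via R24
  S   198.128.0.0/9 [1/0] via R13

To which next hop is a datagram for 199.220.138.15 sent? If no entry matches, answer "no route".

Routes whose prefix contains 199.220.138.15:
  199.192.0.0/10 (199.192.0.0 - 199.255.255.255) -> R22
  199.208.0.0/12 (199.208.0.0 - 199.223.255.255) -> R10
  199.216.0.0/13 (199.216.0.0 - 199.223.255.255) -> R14
More-specific entries that do NOT match:
  199.220.140.0/22 (199.220.140.0 - 199.220.143.255) does not contain 199.220.138.15
  197.220.0.0/14 (197.220.0.0 - 197.223.255.255) does not contain 199.220.138.15
  199.216.0.0/14 (199.216.0.0 - 199.219.255.255) does not contain 199.220.138.15
Longest matching prefix is /13 -> next hop R14.

R14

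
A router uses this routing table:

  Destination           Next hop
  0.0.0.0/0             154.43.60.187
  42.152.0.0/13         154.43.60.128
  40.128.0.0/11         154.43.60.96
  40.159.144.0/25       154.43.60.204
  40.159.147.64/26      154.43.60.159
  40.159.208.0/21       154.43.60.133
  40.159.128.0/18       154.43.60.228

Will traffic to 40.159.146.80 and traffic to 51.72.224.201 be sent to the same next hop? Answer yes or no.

40.159.146.80: longest match 40.159.128.0/18 -> 154.43.60.228
51.72.224.201: longest match 0.0.0.0/0 -> 154.43.60.187

no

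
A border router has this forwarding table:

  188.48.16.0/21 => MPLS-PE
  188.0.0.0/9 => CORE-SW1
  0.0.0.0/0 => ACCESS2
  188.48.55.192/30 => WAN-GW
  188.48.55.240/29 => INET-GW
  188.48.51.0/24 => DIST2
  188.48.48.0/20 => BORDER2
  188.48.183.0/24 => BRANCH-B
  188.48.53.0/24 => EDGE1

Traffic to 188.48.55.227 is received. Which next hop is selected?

BORDER2

Routes whose prefix contains 188.48.55.227:
  0.0.0.0/0 (default, matches everything) -> ACCESS2
  188.0.0.0/9 (188.0.0.0 - 188.127.255.255) -> CORE-SW1
  188.48.48.0/20 (188.48.48.0 - 188.48.63.255) -> BORDER2
More-specific entries that do NOT match:
  188.48.55.192/30 (188.48.55.192 - 188.48.55.195) does not contain 188.48.55.227
  188.48.55.240/29 (188.48.55.240 - 188.48.55.247) does not contain 188.48.55.227
  188.48.51.0/24 (188.48.51.0 - 188.48.51.255) does not contain 188.48.55.227
  188.48.183.0/24 (188.48.183.0 - 188.48.183.255) does not contain 188.48.55.227
  188.48.53.0/24 (188.48.53.0 - 188.48.53.255) does not contain 188.48.55.227
  188.48.16.0/21 (188.48.16.0 - 188.48.23.255) does not contain 188.48.55.227
Longest matching prefix is /20 -> next hop BORDER2.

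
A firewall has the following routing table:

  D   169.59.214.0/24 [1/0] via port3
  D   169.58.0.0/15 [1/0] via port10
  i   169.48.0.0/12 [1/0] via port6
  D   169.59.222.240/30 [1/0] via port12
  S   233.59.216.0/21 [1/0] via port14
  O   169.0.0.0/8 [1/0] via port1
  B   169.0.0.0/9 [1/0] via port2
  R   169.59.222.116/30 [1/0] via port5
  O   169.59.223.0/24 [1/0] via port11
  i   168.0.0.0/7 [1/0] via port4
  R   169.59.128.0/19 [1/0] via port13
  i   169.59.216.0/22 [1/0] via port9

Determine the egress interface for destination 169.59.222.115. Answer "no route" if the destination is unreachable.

Routes whose prefix contains 169.59.222.115:
  168.0.0.0/7 (168.0.0.0 - 169.255.255.255) -> port4
  169.0.0.0/8 (169.0.0.0 - 169.255.255.255) -> port1
  169.0.0.0/9 (169.0.0.0 - 169.127.255.255) -> port2
  169.48.0.0/12 (169.48.0.0 - 169.63.255.255) -> port6
  169.58.0.0/15 (169.58.0.0 - 169.59.255.255) -> port10
More-specific entries that do NOT match:
  169.59.222.240/30 (169.59.222.240 - 169.59.222.243) does not contain 169.59.222.115
  169.59.222.116/30 (169.59.222.116 - 169.59.222.119) does not contain 169.59.222.115
  169.59.214.0/24 (169.59.214.0 - 169.59.214.255) does not contain 169.59.222.115
  169.59.223.0/24 (169.59.223.0 - 169.59.223.255) does not contain 169.59.222.115
  169.59.216.0/22 (169.59.216.0 - 169.59.219.255) does not contain 169.59.222.115
  233.59.216.0/21 (233.59.216.0 - 233.59.223.255) does not contain 169.59.222.115
  169.59.128.0/19 (169.59.128.0 - 169.59.159.255) does not contain 169.59.222.115
Longest matching prefix is /15 -> interface port10.

port10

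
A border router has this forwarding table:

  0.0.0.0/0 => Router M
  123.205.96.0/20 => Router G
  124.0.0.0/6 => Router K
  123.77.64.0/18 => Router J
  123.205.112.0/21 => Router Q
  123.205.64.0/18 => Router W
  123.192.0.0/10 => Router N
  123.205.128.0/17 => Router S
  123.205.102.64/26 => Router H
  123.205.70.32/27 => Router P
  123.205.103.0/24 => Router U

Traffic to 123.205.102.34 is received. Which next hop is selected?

Router G

Routes whose prefix contains 123.205.102.34:
  0.0.0.0/0 (default, matches everything) -> Router M
  123.192.0.0/10 (123.192.0.0 - 123.255.255.255) -> Router N
  123.205.64.0/18 (123.205.64.0 - 123.205.127.255) -> Router W
  123.205.96.0/20 (123.205.96.0 - 123.205.111.255) -> Router G
More-specific entries that do NOT match:
  123.205.70.32/27 (123.205.70.32 - 123.205.70.63) does not contain 123.205.102.34
  123.205.102.64/26 (123.205.102.64 - 123.205.102.127) does not contain 123.205.102.34
  123.205.103.0/24 (123.205.103.0 - 123.205.103.255) does not contain 123.205.102.34
  123.205.112.0/21 (123.205.112.0 - 123.205.119.255) does not contain 123.205.102.34
Longest matching prefix is /20 -> next hop Router G.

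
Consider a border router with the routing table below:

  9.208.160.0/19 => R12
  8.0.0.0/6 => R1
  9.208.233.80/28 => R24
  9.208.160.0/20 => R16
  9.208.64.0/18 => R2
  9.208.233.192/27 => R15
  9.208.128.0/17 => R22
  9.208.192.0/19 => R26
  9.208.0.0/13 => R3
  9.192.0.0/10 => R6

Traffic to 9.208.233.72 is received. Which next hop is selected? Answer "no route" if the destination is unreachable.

Routes whose prefix contains 9.208.233.72:
  8.0.0.0/6 (8.0.0.0 - 11.255.255.255) -> R1
  9.192.0.0/10 (9.192.0.0 - 9.255.255.255) -> R6
  9.208.0.0/13 (9.208.0.0 - 9.215.255.255) -> R3
  9.208.128.0/17 (9.208.128.0 - 9.208.255.255) -> R22
More-specific entries that do NOT match:
  9.208.233.80/28 (9.208.233.80 - 9.208.233.95) does not contain 9.208.233.72
  9.208.233.192/27 (9.208.233.192 - 9.208.233.223) does not contain 9.208.233.72
  9.208.160.0/20 (9.208.160.0 - 9.208.175.255) does not contain 9.208.233.72
  9.208.160.0/19 (9.208.160.0 - 9.208.191.255) does not contain 9.208.233.72
  9.208.192.0/19 (9.208.192.0 - 9.208.223.255) does not contain 9.208.233.72
  9.208.64.0/18 (9.208.64.0 - 9.208.127.255) does not contain 9.208.233.72
Longest matching prefix is /17 -> next hop R22.

R22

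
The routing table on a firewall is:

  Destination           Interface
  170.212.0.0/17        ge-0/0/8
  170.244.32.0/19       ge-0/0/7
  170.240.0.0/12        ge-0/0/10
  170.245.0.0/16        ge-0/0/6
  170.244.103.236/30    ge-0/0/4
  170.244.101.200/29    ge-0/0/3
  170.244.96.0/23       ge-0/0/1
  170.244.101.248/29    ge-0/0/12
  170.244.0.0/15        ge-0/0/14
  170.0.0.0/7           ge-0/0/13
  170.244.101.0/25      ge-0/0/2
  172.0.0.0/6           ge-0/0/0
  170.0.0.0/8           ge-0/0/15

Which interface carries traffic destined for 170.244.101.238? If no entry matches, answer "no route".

Routes whose prefix contains 170.244.101.238:
  170.0.0.0/7 (170.0.0.0 - 171.255.255.255) -> ge-0/0/13
  170.0.0.0/8 (170.0.0.0 - 170.255.255.255) -> ge-0/0/15
  170.240.0.0/12 (170.240.0.0 - 170.255.255.255) -> ge-0/0/10
  170.244.0.0/15 (170.244.0.0 - 170.245.255.255) -> ge-0/0/14
More-specific entries that do NOT match:
  170.244.103.236/30 (170.244.103.236 - 170.244.103.239) does not contain 170.244.101.238
  170.244.101.200/29 (170.244.101.200 - 170.244.101.207) does not contain 170.244.101.238
  170.244.101.248/29 (170.244.101.248 - 170.244.101.255) does not contain 170.244.101.238
  170.244.101.0/25 (170.244.101.0 - 170.244.101.127) does not contain 170.244.101.238
  170.244.96.0/23 (170.244.96.0 - 170.244.97.255) does not contain 170.244.101.238
  170.244.32.0/19 (170.244.32.0 - 170.244.63.255) does not contain 170.244.101.238
  170.212.0.0/17 (170.212.0.0 - 170.212.127.255) does not contain 170.244.101.238
  170.245.0.0/16 (170.245.0.0 - 170.245.255.255) does not contain 170.244.101.238
Longest matching prefix is /15 -> interface ge-0/0/14.

ge-0/0/14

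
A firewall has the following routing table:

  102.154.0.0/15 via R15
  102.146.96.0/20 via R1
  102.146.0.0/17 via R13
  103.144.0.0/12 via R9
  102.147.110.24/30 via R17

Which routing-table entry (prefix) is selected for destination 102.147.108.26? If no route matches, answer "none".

none

102.147.108.26 is outside every listed prefix and there is no default route.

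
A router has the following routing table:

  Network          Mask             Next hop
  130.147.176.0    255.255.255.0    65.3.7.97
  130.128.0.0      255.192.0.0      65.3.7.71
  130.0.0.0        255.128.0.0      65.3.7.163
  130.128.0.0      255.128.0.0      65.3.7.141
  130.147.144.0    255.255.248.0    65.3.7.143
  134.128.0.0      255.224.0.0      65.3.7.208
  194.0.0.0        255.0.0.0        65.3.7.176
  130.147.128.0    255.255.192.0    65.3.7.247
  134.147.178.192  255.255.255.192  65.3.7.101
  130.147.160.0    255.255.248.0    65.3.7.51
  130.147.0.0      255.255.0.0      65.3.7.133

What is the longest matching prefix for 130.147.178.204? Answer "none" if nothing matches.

Entries matching 130.147.178.204:
  130.128.0.0/9 (130.128.0.0 - 130.255.255.255)
  130.128.0.0/10 (130.128.0.0 - 130.191.255.255)
  130.147.0.0/16 (130.147.0.0 - 130.147.255.255)
  130.147.128.0/18 (130.147.128.0 - 130.147.191.255)
Most specific is 130.147.128.0/18.

130.147.128.0/18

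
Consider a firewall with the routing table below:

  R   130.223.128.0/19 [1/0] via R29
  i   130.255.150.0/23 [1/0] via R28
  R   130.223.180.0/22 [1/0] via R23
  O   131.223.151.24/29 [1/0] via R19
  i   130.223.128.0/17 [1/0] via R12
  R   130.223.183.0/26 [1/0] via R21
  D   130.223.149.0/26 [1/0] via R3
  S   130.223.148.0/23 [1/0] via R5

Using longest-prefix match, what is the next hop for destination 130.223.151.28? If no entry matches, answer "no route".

Routes whose prefix contains 130.223.151.28:
  130.223.128.0/17 (130.223.128.0 - 130.223.255.255) -> R12
  130.223.128.0/19 (130.223.128.0 - 130.223.159.255) -> R29
More-specific entries that do NOT match:
  131.223.151.24/29 (131.223.151.24 - 131.223.151.31) does not contain 130.223.151.28
  130.223.183.0/26 (130.223.183.0 - 130.223.183.63) does not contain 130.223.151.28
  130.223.149.0/26 (130.223.149.0 - 130.223.149.63) does not contain 130.223.151.28
  130.255.150.0/23 (130.255.150.0 - 130.255.151.255) does not contain 130.223.151.28
  130.223.148.0/23 (130.223.148.0 - 130.223.149.255) does not contain 130.223.151.28
  130.223.180.0/22 (130.223.180.0 - 130.223.183.255) does not contain 130.223.151.28
Longest matching prefix is /19 -> next hop R29.

R29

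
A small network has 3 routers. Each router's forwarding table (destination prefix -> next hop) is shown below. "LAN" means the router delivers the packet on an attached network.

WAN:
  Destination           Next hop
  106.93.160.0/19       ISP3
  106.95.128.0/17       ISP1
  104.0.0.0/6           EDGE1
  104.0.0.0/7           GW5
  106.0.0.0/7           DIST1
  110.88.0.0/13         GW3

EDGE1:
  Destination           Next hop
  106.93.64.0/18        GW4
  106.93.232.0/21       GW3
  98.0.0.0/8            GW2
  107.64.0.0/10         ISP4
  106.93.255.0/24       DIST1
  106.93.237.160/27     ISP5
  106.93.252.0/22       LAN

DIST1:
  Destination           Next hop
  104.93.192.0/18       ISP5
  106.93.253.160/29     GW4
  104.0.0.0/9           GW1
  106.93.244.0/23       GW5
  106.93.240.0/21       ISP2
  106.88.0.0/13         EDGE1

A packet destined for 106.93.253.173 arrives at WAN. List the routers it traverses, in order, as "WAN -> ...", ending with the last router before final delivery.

WAN -> DIST1 -> EDGE1

At WAN: longest match for 106.93.253.173 is 106.0.0.0/7 -> DIST1
At DIST1: longest match for 106.93.253.173 is 106.88.0.0/13 -> EDGE1
At EDGE1: longest match for 106.93.253.173 is 106.93.252.0/22 -> LAN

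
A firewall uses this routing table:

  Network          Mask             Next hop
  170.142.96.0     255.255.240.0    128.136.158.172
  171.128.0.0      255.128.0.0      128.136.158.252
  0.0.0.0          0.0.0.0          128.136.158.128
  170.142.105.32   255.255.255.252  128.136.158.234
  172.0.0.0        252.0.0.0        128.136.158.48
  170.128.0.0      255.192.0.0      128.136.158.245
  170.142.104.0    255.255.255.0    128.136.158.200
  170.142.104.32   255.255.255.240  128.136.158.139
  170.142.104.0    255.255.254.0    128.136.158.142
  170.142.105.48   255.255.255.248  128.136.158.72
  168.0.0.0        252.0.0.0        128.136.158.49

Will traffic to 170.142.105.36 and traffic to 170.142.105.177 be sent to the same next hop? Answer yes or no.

170.142.105.36: longest match 170.142.104.0/23 -> 128.136.158.142
170.142.105.177: longest match 170.142.104.0/23 -> 128.136.158.142

yes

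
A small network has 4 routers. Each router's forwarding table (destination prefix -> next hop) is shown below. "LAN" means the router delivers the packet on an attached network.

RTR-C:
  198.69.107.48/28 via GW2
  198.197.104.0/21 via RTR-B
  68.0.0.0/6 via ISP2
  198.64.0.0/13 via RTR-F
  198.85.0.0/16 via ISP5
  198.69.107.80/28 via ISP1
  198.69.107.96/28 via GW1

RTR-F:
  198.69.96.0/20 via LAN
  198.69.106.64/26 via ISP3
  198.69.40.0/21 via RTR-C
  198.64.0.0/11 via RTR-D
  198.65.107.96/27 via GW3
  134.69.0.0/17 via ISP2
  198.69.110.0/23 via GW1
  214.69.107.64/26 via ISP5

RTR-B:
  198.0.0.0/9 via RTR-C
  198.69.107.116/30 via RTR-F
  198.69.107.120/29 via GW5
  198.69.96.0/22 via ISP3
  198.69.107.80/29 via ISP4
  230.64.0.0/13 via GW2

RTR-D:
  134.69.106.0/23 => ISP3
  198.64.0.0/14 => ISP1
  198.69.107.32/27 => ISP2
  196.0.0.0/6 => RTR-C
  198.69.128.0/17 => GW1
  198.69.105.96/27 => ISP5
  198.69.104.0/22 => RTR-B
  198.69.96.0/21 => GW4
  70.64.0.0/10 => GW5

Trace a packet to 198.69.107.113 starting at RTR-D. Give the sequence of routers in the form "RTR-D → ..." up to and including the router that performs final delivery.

RTR-D → RTR-B → RTR-C → RTR-F

At RTR-D: longest match for 198.69.107.113 is 198.69.104.0/22 -> RTR-B
At RTR-B: longest match for 198.69.107.113 is 198.0.0.0/9 -> RTR-C
At RTR-C: longest match for 198.69.107.113 is 198.64.0.0/13 -> RTR-F
At RTR-F: longest match for 198.69.107.113 is 198.69.96.0/20 -> LAN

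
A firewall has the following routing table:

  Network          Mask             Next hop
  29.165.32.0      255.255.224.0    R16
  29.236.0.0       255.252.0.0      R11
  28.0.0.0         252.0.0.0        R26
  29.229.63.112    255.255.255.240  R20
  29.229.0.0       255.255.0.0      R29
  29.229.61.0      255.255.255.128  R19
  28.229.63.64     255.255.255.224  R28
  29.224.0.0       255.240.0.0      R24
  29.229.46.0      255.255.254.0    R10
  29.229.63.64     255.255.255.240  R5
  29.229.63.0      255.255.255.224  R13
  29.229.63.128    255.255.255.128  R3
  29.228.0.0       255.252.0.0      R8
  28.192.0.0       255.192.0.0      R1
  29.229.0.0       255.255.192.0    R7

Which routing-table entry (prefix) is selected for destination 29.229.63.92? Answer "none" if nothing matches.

29.229.0.0/18

Entries matching 29.229.63.92:
  28.0.0.0/6 (28.0.0.0 - 31.255.255.255)
  29.224.0.0/12 (29.224.0.0 - 29.239.255.255)
  29.228.0.0/14 (29.228.0.0 - 29.231.255.255)
  29.229.0.0/16 (29.229.0.0 - 29.229.255.255)
  29.229.0.0/18 (29.229.0.0 - 29.229.63.255)
Most specific is 29.229.0.0/18.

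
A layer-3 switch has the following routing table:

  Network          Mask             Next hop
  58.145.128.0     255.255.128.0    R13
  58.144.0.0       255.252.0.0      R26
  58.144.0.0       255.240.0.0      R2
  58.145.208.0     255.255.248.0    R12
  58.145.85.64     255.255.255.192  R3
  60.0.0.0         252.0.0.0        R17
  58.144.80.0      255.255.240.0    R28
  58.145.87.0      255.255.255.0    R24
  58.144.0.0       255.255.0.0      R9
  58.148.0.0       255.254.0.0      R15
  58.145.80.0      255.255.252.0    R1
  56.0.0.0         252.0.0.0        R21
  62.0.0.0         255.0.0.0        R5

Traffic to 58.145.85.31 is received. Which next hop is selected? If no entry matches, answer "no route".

Routes whose prefix contains 58.145.85.31:
  56.0.0.0/6 (56.0.0.0 - 59.255.255.255) -> R21
  58.144.0.0/12 (58.144.0.0 - 58.159.255.255) -> R2
  58.144.0.0/14 (58.144.0.0 - 58.147.255.255) -> R26
More-specific entries that do NOT match:
  58.145.85.64/26 (58.145.85.64 - 58.145.85.127) does not contain 58.145.85.31
  58.145.87.0/24 (58.145.87.0 - 58.145.87.255) does not contain 58.145.85.31
  58.145.80.0/22 (58.145.80.0 - 58.145.83.255) does not contain 58.145.85.31
  58.145.208.0/21 (58.145.208.0 - 58.145.215.255) does not contain 58.145.85.31
  58.144.80.0/20 (58.144.80.0 - 58.144.95.255) does not contain 58.145.85.31
  58.145.128.0/17 (58.145.128.0 - 58.145.255.255) does not contain 58.145.85.31
  58.144.0.0/16 (58.144.0.0 - 58.144.255.255) does not contain 58.145.85.31
  58.148.0.0/15 (58.148.0.0 - 58.149.255.255) does not contain 58.145.85.31
Longest matching prefix is /14 -> next hop R26.

R26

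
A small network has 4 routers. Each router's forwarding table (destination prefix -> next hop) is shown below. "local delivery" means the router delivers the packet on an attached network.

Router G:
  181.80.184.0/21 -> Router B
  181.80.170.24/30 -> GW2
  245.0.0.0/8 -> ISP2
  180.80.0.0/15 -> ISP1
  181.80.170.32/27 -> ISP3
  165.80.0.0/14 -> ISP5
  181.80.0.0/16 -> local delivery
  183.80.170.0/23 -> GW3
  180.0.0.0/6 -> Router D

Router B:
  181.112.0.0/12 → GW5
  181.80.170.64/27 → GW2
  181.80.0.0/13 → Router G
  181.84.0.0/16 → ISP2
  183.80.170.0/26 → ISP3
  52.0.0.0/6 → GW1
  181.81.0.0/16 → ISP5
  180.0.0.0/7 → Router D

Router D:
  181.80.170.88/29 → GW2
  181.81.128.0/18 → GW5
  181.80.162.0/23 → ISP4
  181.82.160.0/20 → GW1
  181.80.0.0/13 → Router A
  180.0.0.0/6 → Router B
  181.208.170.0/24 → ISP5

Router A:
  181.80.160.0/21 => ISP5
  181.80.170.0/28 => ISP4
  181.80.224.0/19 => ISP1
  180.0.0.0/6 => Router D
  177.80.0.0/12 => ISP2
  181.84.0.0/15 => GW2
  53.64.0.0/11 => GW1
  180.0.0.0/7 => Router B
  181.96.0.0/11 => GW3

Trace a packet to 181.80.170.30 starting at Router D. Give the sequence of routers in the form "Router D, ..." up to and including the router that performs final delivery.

At Router D: longest match for 181.80.170.30 is 181.80.0.0/13 -> Router A
At Router A: longest match for 181.80.170.30 is 180.0.0.0/7 -> Router B
At Router B: longest match for 181.80.170.30 is 181.80.0.0/13 -> Router G
At Router G: longest match for 181.80.170.30 is 181.80.0.0/16 -> local delivery

Router D, Router A, Router B, Router G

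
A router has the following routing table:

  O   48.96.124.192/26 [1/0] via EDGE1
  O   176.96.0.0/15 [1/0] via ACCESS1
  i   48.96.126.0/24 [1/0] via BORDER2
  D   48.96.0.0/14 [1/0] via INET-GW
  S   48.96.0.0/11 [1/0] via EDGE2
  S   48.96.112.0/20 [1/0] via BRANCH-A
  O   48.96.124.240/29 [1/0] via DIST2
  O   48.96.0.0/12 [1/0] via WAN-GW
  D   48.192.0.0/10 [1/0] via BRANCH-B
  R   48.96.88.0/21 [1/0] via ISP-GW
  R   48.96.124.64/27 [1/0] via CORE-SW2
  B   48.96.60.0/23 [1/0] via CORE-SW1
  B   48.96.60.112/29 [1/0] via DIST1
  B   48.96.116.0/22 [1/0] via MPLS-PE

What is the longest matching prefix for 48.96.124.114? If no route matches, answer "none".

Entries matching 48.96.124.114:
  48.96.0.0/11 (48.96.0.0 - 48.127.255.255)
  48.96.0.0/12 (48.96.0.0 - 48.111.255.255)
  48.96.0.0/14 (48.96.0.0 - 48.99.255.255)
  48.96.112.0/20 (48.96.112.0 - 48.96.127.255)
Most specific is 48.96.112.0/20.

48.96.112.0/20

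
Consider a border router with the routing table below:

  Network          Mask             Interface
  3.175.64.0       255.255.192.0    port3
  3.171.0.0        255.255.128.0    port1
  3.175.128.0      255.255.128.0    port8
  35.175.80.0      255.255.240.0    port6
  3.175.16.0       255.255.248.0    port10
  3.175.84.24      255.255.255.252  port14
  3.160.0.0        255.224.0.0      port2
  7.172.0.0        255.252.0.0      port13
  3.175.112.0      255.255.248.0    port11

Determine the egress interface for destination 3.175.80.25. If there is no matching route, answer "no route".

port3

Routes whose prefix contains 3.175.80.25:
  3.160.0.0/11 (3.160.0.0 - 3.191.255.255) -> port2
  3.175.64.0/18 (3.175.64.0 - 3.175.127.255) -> port3
More-specific entries that do NOT match:
  3.175.84.24/30 (3.175.84.24 - 3.175.84.27) does not contain 3.175.80.25
  3.175.16.0/21 (3.175.16.0 - 3.175.23.255) does not contain 3.175.80.25
  3.175.112.0/21 (3.175.112.0 - 3.175.119.255) does not contain 3.175.80.25
  35.175.80.0/20 (35.175.80.0 - 35.175.95.255) does not contain 3.175.80.25
Longest matching prefix is /18 -> interface port3.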